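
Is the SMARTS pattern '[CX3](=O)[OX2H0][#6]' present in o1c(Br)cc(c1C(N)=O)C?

The pattern [CX3](=O)[OX2H0][#6] describes a carbonyl carbon bonded to an oxygen that is itself bonded to carbon (no H on that O) — an ester.
The closest candidate here is a primary amide (-C(=O)NH2), but the carbonyl is bonded to N, not to an O-C linkage. No other fragment satisfies the full query, so there is no match.

No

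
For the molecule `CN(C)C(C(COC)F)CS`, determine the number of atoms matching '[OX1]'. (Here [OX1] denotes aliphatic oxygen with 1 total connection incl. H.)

The query [OX1] means: aliphatic oxygen with one total connection — typically a carbonyl =O or an oxide.
Check the 11 heavy atoms by environment: 7× C (X4) → no; 1× S (X2) → no; 1× N (X3) → no; 1× O (X2) → no; 1× F (X1) → no.
No environment satisfies the query, so 0 matching atoms.

0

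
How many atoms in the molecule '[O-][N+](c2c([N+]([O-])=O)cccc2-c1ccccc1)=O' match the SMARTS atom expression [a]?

12

Check the 18 heavy atoms by environment: 12× c (aromatic) → match; 2× N (charge +1) → no; 2× O (charge -1) → no; 2× O → no.
That gives 12 matching atoms.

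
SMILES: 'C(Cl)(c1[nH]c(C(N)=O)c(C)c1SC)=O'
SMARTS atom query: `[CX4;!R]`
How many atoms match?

2

The query [CX4;!R] means: aliphatic carbon with four total connections, not in a ring.
Check the 14 heavy atoms by environment: 1× n (aromatic, X3, in 5-ring) → no; 4× c (aromatic, X3, in 5-ring) → no; 2× C (X3, acyclic) → no; 2× O (X1, acyclic) → no; 1× Cl (X1, acyclic) → no; 1× N (X3, acyclic) → no; 2× C (X4, acyclic) → match; 1× S (X2, acyclic) → no.
That gives 2 matching atoms.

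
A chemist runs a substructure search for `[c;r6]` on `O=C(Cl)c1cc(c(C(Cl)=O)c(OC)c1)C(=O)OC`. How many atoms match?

The query [c;r6] means: aromatic carbon that belongs to a six-membered ring.
Check the 18 heavy atoms by environment: 6× c (aromatic, in 6-ring) → match; 5× C (acyclic) → no; 5× O (acyclic) → no; 2× Cl (acyclic) → no.
That gives 6 matching atoms.

6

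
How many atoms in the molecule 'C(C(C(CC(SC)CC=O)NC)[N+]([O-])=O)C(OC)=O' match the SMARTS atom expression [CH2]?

The query [CH2] means: aliphatic carbon with exactly two hydrogens.
Check the 19 heavy atoms by environment: 3× C (H2) → match; 4× C (H1) → no; 1× N (H1) → no; 3× C (H3) → no; 1× N (charge +1, H0) → no; 1× O (charge -1, H0) → no; 4× O (H0) → no; 1× S (H0) → no; 1× C (H0) → no.
That gives 3 matching atoms.

3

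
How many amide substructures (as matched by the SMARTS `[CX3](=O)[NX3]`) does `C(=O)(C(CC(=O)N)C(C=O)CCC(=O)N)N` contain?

3

[CX3](=O)[NX3] is the SMARTS for an amide: a carbonyl carbon bonded to a trivalent nitrogen.
The molecule carries 3 separate instances of a primary amide (-C(=O)NH2) meeting every constraint; each maps to a distinct set of atoms, giving 3 matches.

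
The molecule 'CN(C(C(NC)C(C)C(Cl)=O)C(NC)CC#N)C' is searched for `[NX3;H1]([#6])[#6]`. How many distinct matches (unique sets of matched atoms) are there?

2

[NX3;H1]([#6])[#6] is the SMARTS for a secondary amine: a trivalent nitrogen with one H, bonded to two carbons.
The molecule carries 2 separate instances of an N-methylamino group (-NHCH3) meeting every constraint; each maps to a distinct set of atoms, giving 2 matches.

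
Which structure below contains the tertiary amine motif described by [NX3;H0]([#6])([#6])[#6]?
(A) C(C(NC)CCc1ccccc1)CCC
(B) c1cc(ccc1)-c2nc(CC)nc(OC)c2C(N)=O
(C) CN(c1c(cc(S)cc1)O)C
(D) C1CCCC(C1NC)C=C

C

[NX3;H0]([#6])([#6])[#6] describes a trivalent nitrogen with no H, bonded to three carbons (a tertiary amine).
(A) has an N-methylamino group (-NHCH3) but the nitrogen still has one H (H1), not H0.
(B) has a primary amide (-C(=O)NH2) but the amide nitrogen has H2 and only one carbon neighbour.
(C) contains a dimethylamino group (-N(CH3)2), which satisfies every atom and bond constraint.
(D) has an N-methylamino group (-NHCH3) but the nitrogen still has one H (H1), not H0.
So the answer is (C).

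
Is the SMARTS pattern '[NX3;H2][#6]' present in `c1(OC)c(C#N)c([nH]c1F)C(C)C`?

No

The pattern [NX3;H2][#6] describes a trivalent nitrogen with two H attached to carbon — a primary amine.
The closest candidate here is a nitrile (-C#N), but the nitrogen is NX1 (triple-bonded), not NX3 with two H. No other fragment satisfies the full query, so there is no match.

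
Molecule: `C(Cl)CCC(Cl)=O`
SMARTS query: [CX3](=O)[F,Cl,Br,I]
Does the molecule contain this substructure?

Yes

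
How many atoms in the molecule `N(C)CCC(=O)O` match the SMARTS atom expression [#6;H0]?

The query [#6;H0] means: any carbon with no attached hydrogen.
Check the 7 heavy atoms by environment: 2× C (H2) → no; 1× N (H1) → no; 1× C (H3) → no; 1× C (H0) → match; 1× O (H0) → no; 1× O (H1) → no.
That gives 1 matching atom.

1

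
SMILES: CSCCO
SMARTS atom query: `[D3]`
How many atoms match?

The query [D3] means: atom with exactly three heavy-atom neighbours.
Check the 5 heavy atoms by environment: 2× C (D2) → no; 1× O (D1) → no; 1× S (D2) → no; 1× C (D1) → no.
No environment satisfies the query, so 0 matching atoms.

0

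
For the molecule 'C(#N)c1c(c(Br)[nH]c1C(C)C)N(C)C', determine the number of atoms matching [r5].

The query [r5] means: r5 matches atoms in a five-membered ring.
Check the 14 heavy atoms by environment: 1× n (aromatic, in 5-ring) → match; 4× c (aromatic, in 5-ring) → match; 1× Br (acyclic) → no; 6× C (acyclic) → no; 2× N (acyclic) → no.
Summing the matching environments: 1 + 4 = 5 matching atoms.

5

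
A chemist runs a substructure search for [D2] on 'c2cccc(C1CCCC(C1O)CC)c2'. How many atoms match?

9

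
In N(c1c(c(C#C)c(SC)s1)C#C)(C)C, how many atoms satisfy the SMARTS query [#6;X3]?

4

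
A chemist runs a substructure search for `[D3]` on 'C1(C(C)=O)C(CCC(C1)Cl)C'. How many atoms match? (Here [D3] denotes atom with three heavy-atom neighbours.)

Check the 11 heavy atoms by environment: 3× C (D2) → no; 4× C (D3) → match; 1× O (D1) → no; 2× C (D1) → no; 1× Cl (D1) → no.
That gives 4 matching atoms.

4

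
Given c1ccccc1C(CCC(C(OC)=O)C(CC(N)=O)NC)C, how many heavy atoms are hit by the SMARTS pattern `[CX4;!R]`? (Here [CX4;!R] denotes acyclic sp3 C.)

The query [CX4;!R] means: aliphatic carbon with four total connections, not in a ring.
Check the 22 heavy atoms by environment: 9× C (X4, acyclic) → match; 2× N (X3, acyclic) → no; 6× c (aromatic, X3, in 6-ring) → no; 2× C (X3, acyclic) → no; 2× O (X1, acyclic) → no; 1× O (X2, acyclic) → no.
That gives 9 matching atoms.

9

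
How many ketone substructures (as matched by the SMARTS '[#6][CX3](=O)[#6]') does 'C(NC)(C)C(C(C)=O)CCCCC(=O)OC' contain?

1

[#6][CX3](=O)[#6] is the SMARTS for a ketone: a carbonyl carbon (no H) flanked by two carbons.
Exactly one fragment in the molecule meets all constraints, giving 1 match.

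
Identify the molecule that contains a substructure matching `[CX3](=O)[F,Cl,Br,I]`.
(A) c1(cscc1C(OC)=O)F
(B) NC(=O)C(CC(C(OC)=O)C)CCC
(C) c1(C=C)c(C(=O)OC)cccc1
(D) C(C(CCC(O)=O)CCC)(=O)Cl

[CX3](=O)[F,Cl,Br,I] describes a carbonyl carbon bonded to a halogen (an acyl halide).
(A) has a methyl-ester group (-C(=O)OCH3) but the carbonyl is bonded to -O-C, not to a halogen.
(B) has a methyl-ester group (-C(=O)OCH3) but the carbonyl is bonded to -O-C, not to a halogen.
(C) has a methyl-ester group (-C(=O)OCH3) but the carbonyl is bonded to -O-C, not to a halogen.
(D) contains an acyl chloride (-C(=O)Cl), which satisfies every atom and bond constraint.
So the answer is (D).

D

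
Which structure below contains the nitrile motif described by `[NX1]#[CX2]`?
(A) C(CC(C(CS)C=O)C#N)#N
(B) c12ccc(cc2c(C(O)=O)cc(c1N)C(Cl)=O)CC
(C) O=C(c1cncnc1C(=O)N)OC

[NX1]#[CX2] describes a nitrogen triple-bonded to a two-connected carbon (a nitrile).
(A) contains a nitrile (-C#N), which satisfies every atom and bond constraint.
(B) has a primary amino group (-NH2) but the nitrogen is NX3 (three connections), not NX1 triple-bonded.
(C) has a primary amide (-C(=O)NH2) but the nitrogen is NX3, not NX1.
So the answer is (A).

A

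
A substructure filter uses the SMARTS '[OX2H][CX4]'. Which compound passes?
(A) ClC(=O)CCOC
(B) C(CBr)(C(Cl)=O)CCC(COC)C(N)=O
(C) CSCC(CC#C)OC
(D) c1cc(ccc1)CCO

[OX2H][CX4] describes a hydroxyl oxygen bound to an sp3 (X4) carbon (an aliphatic alcohol).
(A) has a methoxy ether (-OCH3) but the oxygen has H0 (ether), not H1.
(B) has a methoxy ether (-OCH3) but the oxygen has H0 (ether), not H1.
(C) has a methoxy ether (-OCH3) but the oxygen has H0 (ether), not H1.
(D) contains a hydroxyl group (-OH), which satisfies every atom and bond constraint.
So the answer is (D).

D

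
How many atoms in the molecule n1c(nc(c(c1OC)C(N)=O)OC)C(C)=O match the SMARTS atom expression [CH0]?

2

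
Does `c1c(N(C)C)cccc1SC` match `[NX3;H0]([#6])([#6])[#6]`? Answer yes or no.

Yes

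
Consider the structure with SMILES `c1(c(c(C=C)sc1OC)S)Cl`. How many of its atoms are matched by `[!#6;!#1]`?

The query [!#6;!#1] means: not carbon and not hydrogen — any heteroatom.
Check the 11 heavy atoms by environment: 1× s (aromatic) → match; 4× c (aromatic) → no; 1× S → match; 1× Cl → match; 3× C → no; 1× O → match.
Summing the matching environments: 1 + 1 + 1 + 1 = 4 matching atoms.

4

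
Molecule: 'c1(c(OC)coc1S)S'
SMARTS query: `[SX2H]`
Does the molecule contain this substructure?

The pattern [SX2H] describes an aliphatic sulfur with two connections, one being H — a thiol.
The molecule carries a thiol (-SH), whose atoms satisfy every constraint of the query, so the pattern matches.

Yes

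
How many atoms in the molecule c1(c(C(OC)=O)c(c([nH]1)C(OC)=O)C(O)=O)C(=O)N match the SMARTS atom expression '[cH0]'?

4

Check the 19 heavy atoms by environment: 1× n (aromatic, H1) → no; 4× c (aromatic, H0) → match; 4× C (H0) → no; 6× O (H0) → no; 1× O (H1) → no; 2× C (H3) → no; 1× N (H2) → no.
That gives 4 matching atoms.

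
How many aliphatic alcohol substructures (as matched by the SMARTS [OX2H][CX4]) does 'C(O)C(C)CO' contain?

2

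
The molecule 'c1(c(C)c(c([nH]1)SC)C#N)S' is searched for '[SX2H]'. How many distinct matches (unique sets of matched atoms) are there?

1

[SX2H] is the SMARTS for a thiol: an aliphatic sulfur with two connections, one being H.
Exactly one fragment in the molecule meets all constraints, giving 1 match.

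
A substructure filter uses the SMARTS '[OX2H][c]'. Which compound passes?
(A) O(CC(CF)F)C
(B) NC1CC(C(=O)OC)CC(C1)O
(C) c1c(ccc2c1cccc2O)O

C

[OX2H][c] describes a hydroxyl oxygen attached to an aromatic carbon (a phenol).
(A) has a methoxy ether (-OCH3) but the oxygen has H0, not H1.
(B) has a hydroxyl group (-OH) but the -OH is on an aliphatic carbon, not an aromatic c.
(C) contains a hydroxyl group (-OH), which satisfies every atom and bond constraint.
So the answer is (C).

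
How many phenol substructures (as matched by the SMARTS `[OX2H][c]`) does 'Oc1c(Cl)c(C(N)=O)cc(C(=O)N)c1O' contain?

2

[OX2H][c] is the SMARTS for a phenol: a hydroxyl oxygen attached to an aromatic carbon.
The molecule carries 2 separate instances of a hydroxyl group (-OH) meeting every constraint; each maps to a distinct set of atoms, giving 2 matches.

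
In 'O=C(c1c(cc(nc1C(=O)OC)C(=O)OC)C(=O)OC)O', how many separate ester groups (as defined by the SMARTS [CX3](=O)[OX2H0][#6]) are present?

[CX3](=O)[OX2H0][#6] is the SMARTS for an ester: a carbonyl carbon bonded to an oxygen that is itself bonded to carbon (no H on that O).
The molecule carries 3 separate instances of a methyl-ester group (-C(=O)OCH3) meeting every constraint; each maps to a distinct set of atoms, giving 3 matches.

3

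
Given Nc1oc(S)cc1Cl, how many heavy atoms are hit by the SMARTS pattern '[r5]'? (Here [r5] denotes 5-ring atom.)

5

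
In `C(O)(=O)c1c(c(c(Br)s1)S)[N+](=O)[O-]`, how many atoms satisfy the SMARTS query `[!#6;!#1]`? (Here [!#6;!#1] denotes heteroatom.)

Check the 13 heavy atoms by environment: 1× s (aromatic) → match; 4× c (aromatic) → no; 1× N (charge +1) → match; 1× O (charge -1) → match; 3× O → match; 1× C → no; 1× Br → match; 1× S → match.
Summing the matching environments: 1 + 1 + 1 + 3 + 1 + 1 = 8 matching atoms.

8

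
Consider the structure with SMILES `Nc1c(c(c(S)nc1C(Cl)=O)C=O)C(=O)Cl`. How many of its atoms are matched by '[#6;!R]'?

3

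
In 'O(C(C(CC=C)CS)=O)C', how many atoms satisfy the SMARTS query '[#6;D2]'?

3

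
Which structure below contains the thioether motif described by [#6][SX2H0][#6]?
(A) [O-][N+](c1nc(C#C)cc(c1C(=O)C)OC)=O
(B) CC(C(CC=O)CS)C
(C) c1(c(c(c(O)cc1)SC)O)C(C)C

[#6][SX2H0][#6] describes an aliphatic sulfur bridging two carbons with no H on the sulfur (a thioether).
(A) has a methoxy ether (-OCH3) but the bridging atom is O, not S.
(B) has a thiol (-SH) but the sulfur has H1, not H0 bridging two carbons.
(C) contains a methylthio ether (-SCH3), which satisfies every atom and bond constraint.
So the answer is (C).

C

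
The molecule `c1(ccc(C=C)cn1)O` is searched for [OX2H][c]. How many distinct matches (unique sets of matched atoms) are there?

1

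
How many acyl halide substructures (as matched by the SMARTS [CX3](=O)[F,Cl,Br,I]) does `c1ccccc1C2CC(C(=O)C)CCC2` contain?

0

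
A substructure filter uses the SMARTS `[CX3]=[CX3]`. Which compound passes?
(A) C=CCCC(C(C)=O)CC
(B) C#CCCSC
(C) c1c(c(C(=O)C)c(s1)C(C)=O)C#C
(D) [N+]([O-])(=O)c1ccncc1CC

A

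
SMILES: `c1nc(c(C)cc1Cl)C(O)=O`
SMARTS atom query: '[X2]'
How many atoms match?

The query [X2] means: any atom with exactly two total connections (bonds + H).
Check the 11 heavy atoms by environment: 1× n (aromatic, X2) → match; 5× c (aromatic, X3) → no; 1× Cl (X1) → no; 1× C (X4) → no; 1× C (X3) → no; 1× O (X1) → no; 1× O (X2) → match.
Summing the matching environments: 1 + 1 = 2 matching atoms.

2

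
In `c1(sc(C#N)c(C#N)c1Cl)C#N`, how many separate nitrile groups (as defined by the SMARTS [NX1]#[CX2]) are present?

3

[NX1]#[CX2] is the SMARTS for a nitrile: a nitrogen triple-bonded to a two-connected carbon.
The molecule carries 3 separate instances of a nitrile (-C#N) meeting every constraint; each maps to a distinct set of atoms, giving 3 matches.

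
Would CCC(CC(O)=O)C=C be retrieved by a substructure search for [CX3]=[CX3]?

Yes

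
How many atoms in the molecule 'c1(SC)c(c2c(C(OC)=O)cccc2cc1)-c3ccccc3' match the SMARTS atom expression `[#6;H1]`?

The query [#6;H1] means: any carbon bearing exactly one hydrogen.
Check the 22 heavy atoms by environment: 6× c (aromatic, H0) → no; 10× c (aromatic, H1) → match; 1× S (H0) → no; 2× C (H3) → no; 1× C (H0) → no; 2× O (H0) → no.
That gives 10 matching atoms.

10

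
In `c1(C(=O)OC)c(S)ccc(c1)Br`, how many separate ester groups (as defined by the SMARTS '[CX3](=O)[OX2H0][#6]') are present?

1

[CX3](=O)[OX2H0][#6] is the SMARTS for an ester: a carbonyl carbon bonded to an oxygen that is itself bonded to carbon (no H on that O).
Exactly one fragment in the molecule meets all constraints, giving 1 match.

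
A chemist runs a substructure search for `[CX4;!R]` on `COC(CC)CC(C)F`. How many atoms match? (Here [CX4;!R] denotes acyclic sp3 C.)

7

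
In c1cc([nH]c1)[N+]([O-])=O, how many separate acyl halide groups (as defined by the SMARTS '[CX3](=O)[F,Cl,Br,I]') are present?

0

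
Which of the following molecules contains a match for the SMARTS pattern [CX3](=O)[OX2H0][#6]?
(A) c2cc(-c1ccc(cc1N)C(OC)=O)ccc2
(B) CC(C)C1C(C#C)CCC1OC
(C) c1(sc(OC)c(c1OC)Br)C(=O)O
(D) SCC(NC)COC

A

[CX3](=O)[OX2H0][#6] describes a carbonyl carbon bonded to an oxygen that is itself bonded to carbon (no H on that O) (an ester).
(A) contains a methyl-ester group (-C(=O)OCH3), which satisfies every atom and bond constraint.
(B) has a methoxy ether (-OCH3) but the ether oxygen is not adjacent to a C=O carbon.
(C) has a methoxy ether (-OCH3) but the ether oxygen is not adjacent to a C=O carbon.
(D) has a methoxy ether (-OCH3) but the ether oxygen is not adjacent to a C=O carbon.
So the answer is (A).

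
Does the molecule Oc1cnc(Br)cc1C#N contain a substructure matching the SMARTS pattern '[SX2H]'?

No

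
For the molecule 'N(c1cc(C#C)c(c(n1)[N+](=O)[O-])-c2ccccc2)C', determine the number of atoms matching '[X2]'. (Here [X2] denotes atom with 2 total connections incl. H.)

3

The query [X2] means: any atom with exactly two total connections (bonds + H).
Check the 19 heavy atoms by environment: 1× n (aromatic, X2) → match; 11× c (aromatic, X3) → no; 1× N (X3) → no; 1× C (X4) → no; 1× N (charge +1, X3) → no; 1× O (charge -1, X1) → no; 1× O (X1) → no; 2× C (X2) → match.
Summing the matching environments: 1 + 2 = 3 matching atoms.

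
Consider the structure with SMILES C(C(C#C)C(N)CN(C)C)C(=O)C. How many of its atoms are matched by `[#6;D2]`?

The query [#6;D2] means: any carbon bonded to exactly two heavy atoms.
Check the 13 heavy atoms by environment: 3× C (D2) → match; 3× C (D3) → no; 4× C (D1) → no; 1× N (D3) → no; 1× N (D1) → no; 1× O (D1) → no.
That gives 3 matching atoms.

3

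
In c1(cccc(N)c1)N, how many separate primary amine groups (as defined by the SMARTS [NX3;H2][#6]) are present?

2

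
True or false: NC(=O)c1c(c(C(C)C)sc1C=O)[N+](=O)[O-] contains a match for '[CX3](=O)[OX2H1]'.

False

The pattern [CX3](=O)[OX2H1] describes an sp2 carbon double-bonded to O and single-bonded to an -OH oxygen — a carboxylic acid.
The closest candidate here is an aldehyde (-CHO), but there is no singly-bonded oxygen on the carbonyl carbon. No other fragment satisfies the full query, so there is no match.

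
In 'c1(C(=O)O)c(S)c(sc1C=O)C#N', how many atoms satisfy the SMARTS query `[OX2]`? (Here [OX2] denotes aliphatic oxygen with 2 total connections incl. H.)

1

The query [OX2] means: aliphatic oxygen with two total connections — ether, hydroxyl, or ester single-bond O.
Check the 13 heavy atoms by environment: 1× s (aromatic, X2) → no; 4× c (aromatic, X3) → no; 2× C (X3) → no; 2× O (X1) → no; 1× C (X2) → no; 1× N (X1) → no; 1× O (X2) → match; 1× S (X2) → no.
That gives 1 matching atom.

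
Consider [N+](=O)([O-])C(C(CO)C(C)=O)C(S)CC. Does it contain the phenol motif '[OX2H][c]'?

The pattern [OX2H][c] describes a hydroxyl oxygen attached to an aromatic carbon — a phenol.
The closest candidate here is a hydroxyl group (-OH), but the -OH is on an aliphatic carbon, not an aromatic c. No other fragment satisfies the full query, so there is no match.

No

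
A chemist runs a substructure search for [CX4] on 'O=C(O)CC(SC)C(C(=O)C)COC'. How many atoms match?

The query [CX4] means: C with X4: aliphatic carbon with exactly 4 total connections (bonds + H).
Check the 14 heavy atoms by environment: 7× C (X4) → match; 1× S (X2) → no; 2× C (X3) → no; 2× O (X1) → no; 2× O (X2) → no.
That gives 7 matching atoms.

7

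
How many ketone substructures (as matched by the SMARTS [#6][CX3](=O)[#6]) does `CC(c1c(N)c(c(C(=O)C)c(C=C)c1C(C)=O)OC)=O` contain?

3

[#6][CX3](=O)[#6] is the SMARTS for a ketone: a carbonyl carbon (no H) flanked by two carbons.
The molecule carries 3 separate instances of an acetyl/ketone group (-C(=O)CH3) meeting every constraint; each maps to a distinct set of atoms, giving 3 matches.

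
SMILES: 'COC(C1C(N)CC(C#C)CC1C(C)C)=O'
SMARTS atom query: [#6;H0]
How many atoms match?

2

The query [#6;H0] means: any carbon with no attached hydrogen.
Check the 16 heavy atoms by environment: 6× C (H1) → no; 2× C (H2) → no; 1× N (H2) → no; 2× C (H0) → match; 2× O (H0) → no; 3× C (H3) → no.
That gives 2 matching atoms.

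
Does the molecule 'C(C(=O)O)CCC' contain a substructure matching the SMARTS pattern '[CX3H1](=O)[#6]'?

The pattern [CX3H1](=O)[#6] describes an sp2 carbon with one H, double-bonded to O and single-bonded to carbon — an aldehyde.
The closest candidate here is a carboxylic acid group (-C(=O)OH), but the carbonyl carbon has H0 and is bonded to O, not H1. No other fragment satisfies the full query, so there is no match.

No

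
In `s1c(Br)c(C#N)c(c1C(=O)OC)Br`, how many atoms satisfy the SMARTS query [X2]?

Check the 13 heavy atoms by environment: 1× s (aromatic, X2) → match; 4× c (aromatic, X3) → no; 1× C (X3) → no; 1× O (X1) → no; 1× O (X2) → match; 1× C (X4) → no; 1× C (X2) → match; 1× N (X1) → no; 2× Br (X1) → no.
Summing the matching environments: 1 + 1 + 1 = 3 matching atoms.

3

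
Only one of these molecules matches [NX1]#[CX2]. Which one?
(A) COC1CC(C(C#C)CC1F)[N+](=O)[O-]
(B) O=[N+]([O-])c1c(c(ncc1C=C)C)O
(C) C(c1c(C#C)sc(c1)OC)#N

C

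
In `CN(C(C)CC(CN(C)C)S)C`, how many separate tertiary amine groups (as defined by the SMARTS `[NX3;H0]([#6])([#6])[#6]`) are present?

2

[NX3;H0]([#6])([#6])[#6] is the SMARTS for a tertiary amine: a trivalent nitrogen with no H, bonded to three carbons.
The molecule carries 2 separate instances of a dimethylamino group (-N(CH3)2) meeting every constraint; each maps to a distinct set of atoms, giving 2 matches.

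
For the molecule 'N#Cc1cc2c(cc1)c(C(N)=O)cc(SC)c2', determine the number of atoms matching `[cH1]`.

5

The query [cH1] means: aromatic carbon bearing exactly one hydrogen.
Check the 17 heavy atoms by environment: 5× c (aromatic, H0) → no; 5× c (aromatic, H1) → match; 2× C (H0) → no; 1× N (H0) → no; 1× O (H0) → no; 1× N (H2) → no; 1× S (H0) → no; 1× C (H3) → no.
That gives 5 matching atoms.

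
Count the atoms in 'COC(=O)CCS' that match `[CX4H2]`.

2

The query [CX4H2] means: sp3 carbon (X4) with exactly two hydrogens.
Check the 7 heavy atoms by environment: 2× C (H2, X4) → match; 1× S (H1, X2) → no; 1× C (H0, X3) → no; 1× O (H0, X1) → no; 1× O (H0, X2) → no; 1× C (H3, X4) → no.
That gives 2 matching atoms.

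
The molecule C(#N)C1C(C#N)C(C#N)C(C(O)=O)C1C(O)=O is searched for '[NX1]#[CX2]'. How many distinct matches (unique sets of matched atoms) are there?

3

[NX1]#[CX2] is the SMARTS for a nitrile: a nitrogen triple-bonded to a two-connected carbon.
The molecule carries 3 separate instances of a nitrile (-C#N) meeting every constraint; each maps to a distinct set of atoms, giving 3 matches.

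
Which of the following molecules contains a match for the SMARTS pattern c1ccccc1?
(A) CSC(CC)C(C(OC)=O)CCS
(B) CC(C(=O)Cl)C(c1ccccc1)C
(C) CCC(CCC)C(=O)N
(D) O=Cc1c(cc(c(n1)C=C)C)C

c1ccccc1 describes six aromatic carbons in a ring (a benzene ring).
(A) has a methyl group (-CH3) but no six-membered all-carbon aromatic ring is present.
(B) contains a phenyl ring, which satisfies every atom and bond constraint.
(C) has a methyl group (-CH3) but no six-membered all-carbon aromatic ring is present.
(D) has a methyl group (-CH3) but no six-membered all-carbon aromatic ring is present.
So the answer is (B).

B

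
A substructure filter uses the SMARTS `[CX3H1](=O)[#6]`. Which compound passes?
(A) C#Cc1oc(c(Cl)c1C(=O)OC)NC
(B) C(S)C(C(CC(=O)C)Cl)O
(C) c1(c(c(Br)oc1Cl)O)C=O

[CX3H1](=O)[#6] describes an sp2 carbon with one H, double-bonded to O and single-bonded to carbon (an aldehyde).
(A) has a methyl-ester group (-C(=O)OCH3) but the carbonyl carbon has H0, not H1.
(B) has an acetyl/ketone group (-C(=O)CH3) but the carbonyl carbon has H0 (two carbon neighbours), not H1.
(C) contains an aldehyde (-CHO), which satisfies every atom and bond constraint.
So the answer is (C).

C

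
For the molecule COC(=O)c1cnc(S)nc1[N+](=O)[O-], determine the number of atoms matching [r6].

The query [r6] means: r6 matches atoms in a six-membered ring.
Check the 14 heavy atoms by environment: 2× n (aromatic, in 6-ring) → match; 4× c (aromatic, in 6-ring) → match; 1× N (charge +1, acyclic) → no; 1× O (charge -1, acyclic) → no; 3× O (acyclic) → no; 2× C (acyclic) → no; 1× S (acyclic) → no.
Summing the matching environments: 2 + 4 = 6 matching atoms.

6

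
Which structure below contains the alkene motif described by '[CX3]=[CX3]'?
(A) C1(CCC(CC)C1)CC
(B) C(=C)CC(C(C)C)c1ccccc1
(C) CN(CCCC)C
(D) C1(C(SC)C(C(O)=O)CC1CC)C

B

[CX3]=[CX3] describes a non-aromatic C=C double bond between two sp2 carbons (an alkene).
(A) has an ethyl group (-CH2CH3) but its C-C bond is a single bond between CX4 carbons, not CX3=CX3.
(B) contains a vinyl group (-CH=CH2), which satisfies every atom and bond constraint.
(C) has an ethyl group (-CH2CH3) but its C-C bond is a single bond between CX4 carbons, not CX3=CX3.
(D) has an ethyl group (-CH2CH3) but its C-C bond is a single bond between CX4 carbons, not CX3=CX3.
So the answer is (B).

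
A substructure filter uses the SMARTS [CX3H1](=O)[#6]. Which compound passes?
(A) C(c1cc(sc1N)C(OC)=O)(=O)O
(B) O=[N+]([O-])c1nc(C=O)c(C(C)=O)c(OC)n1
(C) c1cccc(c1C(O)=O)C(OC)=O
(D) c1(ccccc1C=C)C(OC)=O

B

[CX3H1](=O)[#6] describes an sp2 carbon with one H, double-bonded to O and single-bonded to carbon (an aldehyde).
(A) has a carboxylic acid group (-C(=O)OH) but the carbonyl carbon has H0 and is bonded to O, not H1.
(B) contains an aldehyde (-CHO), which satisfies every atom and bond constraint.
(C) has a methyl-ester group (-C(=O)OCH3) but the carbonyl carbon has H0, not H1.
(D) has a methyl-ester group (-C(=O)OCH3) but the carbonyl carbon has H0, not H1.
So the answer is (B).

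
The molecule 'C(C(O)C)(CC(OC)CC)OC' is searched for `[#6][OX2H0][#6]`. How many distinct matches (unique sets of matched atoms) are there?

[#6][OX2H0][#6] is the SMARTS for an ether: an aliphatic oxygen bridging two carbons with no H on the oxygen.
The molecule carries 2 separate instances of a methoxy ether (-OCH3) meeting every constraint; each maps to a distinct set of atoms, giving 2 matches.

2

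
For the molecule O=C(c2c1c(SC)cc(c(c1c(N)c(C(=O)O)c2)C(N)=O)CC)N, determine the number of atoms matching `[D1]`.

9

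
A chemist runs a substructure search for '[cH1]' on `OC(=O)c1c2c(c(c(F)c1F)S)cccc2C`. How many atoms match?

3

The query [cH1] means: aromatic carbon bearing exactly one hydrogen.
Check the 17 heavy atoms by environment: 7× c (aromatic, H0) → no; 3× c (aromatic, H1) → match; 1× C (H3) → no; 1× C (H0) → no; 1× O (H0) → no; 1× O (H1) → no; 2× F (H0) → no; 1× S (H1) → no.
That gives 3 matching atoms.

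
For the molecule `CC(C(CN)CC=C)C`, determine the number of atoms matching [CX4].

6

The query [CX4] means: C with X4: aliphatic carbon with exactly 4 total connections (bonds + H).
Check the 9 heavy atoms by environment: 6× C (X4) → match; 1× N (X3) → no; 2× C (X3) → no.
That gives 6 matching atoms.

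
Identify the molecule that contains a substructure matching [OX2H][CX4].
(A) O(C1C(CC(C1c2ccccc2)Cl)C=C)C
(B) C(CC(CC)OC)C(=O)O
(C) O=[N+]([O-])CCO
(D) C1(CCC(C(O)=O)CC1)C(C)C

[OX2H][CX4] describes a hydroxyl oxygen bound to an sp3 (X4) carbon (an aliphatic alcohol).
(A) has a methoxy ether (-OCH3) but the oxygen has H0 (ether), not H1.
(B) has a carboxylic acid group (-C(=O)OH) but the -OH is on a CX3 carbonyl carbon, not a CX4 carbon.
(C) contains a hydroxyl group (-OH), which satisfies every atom and bond constraint.
(D) has a carboxylic acid group (-C(=O)OH) but the -OH is on a CX3 carbonyl carbon, not a CX4 carbon.
So the answer is (C).

C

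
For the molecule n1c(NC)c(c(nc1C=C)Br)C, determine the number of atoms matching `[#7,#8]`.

3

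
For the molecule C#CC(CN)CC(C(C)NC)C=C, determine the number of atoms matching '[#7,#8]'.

The query [#7,#8] means: nitrogen or oxygen (comma = OR).
Check the 13 heavy atoms by environment: 11× C → no; 2× N → match.
That gives 2 matching atoms.

2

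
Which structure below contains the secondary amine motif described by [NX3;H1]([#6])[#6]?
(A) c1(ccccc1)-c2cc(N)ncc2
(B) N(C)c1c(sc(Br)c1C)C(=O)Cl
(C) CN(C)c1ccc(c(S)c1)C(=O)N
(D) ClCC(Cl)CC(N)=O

[NX3;H1]([#6])[#6] describes a trivalent nitrogen with one H, bonded to two carbons (a secondary amine).
(A) has a primary amino group (-NH2) but the nitrogen has H2 and only one carbon neighbour.
(B) contains an N-methylamino group (-NHCH3), which satisfies every atom and bond constraint.
(C) has a primary amide (-C(=O)NH2) but the -C(=O)NH2 nitrogen has H2, not H1.
(D) has a primary amide (-C(=O)NH2) but the -C(=O)NH2 nitrogen has H2, not H1.
So the answer is (B).

B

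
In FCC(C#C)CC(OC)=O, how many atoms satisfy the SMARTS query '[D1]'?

4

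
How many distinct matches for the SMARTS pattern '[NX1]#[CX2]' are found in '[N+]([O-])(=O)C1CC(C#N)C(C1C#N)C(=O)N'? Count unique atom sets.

2

[NX1]#[CX2] is the SMARTS for a nitrile: a nitrogen triple-bonded to a two-connected carbon.
The molecule carries 2 separate instances of a nitrile (-C#N) meeting every constraint; each maps to a distinct set of atoms, giving 2 matches.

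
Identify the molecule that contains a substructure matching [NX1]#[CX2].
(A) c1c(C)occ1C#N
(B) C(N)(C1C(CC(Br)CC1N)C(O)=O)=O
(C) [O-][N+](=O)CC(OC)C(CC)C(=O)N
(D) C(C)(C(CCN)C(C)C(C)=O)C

[NX1]#[CX2] describes a nitrogen triple-bonded to a two-connected carbon (a nitrile).
(A) contains a nitrile (-C#N), which satisfies every atom and bond constraint.
(B) has a primary amino group (-NH2) but the nitrogen is NX3 (three connections), not NX1 triple-bonded.
(C) has a nitro group (-[N+](=O)[O-]) but there is no C#N triple bond.
(D) has a primary amino group (-NH2) but the nitrogen is NX3 (three connections), not NX1 triple-bonded.
So the answer is (A).

A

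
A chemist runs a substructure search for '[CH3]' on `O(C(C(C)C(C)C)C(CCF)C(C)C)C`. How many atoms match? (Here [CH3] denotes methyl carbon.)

6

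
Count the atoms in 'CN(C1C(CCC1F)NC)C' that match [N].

2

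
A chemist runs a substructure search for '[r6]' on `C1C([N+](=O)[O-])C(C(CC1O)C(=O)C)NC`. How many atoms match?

The query [r6] means: r6 matches atoms in a six-membered ring.
Check the 15 heavy atoms by environment: 6× C (in 6-ring) → match; 3× C (acyclic) → no; 3× O (acyclic) → no; 1× N (charge +1, acyclic) → no; 1× O (charge -1, acyclic) → no; 1× N (acyclic) → no.
That gives 6 matching atoms.

6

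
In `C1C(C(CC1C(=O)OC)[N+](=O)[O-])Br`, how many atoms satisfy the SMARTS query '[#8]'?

4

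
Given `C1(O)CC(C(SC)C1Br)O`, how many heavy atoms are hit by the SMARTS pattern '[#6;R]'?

The query [#6;R] means: carbon that is part of a ring.
Check the 10 heavy atoms by environment: 5× C (in 5-ring) → match; 1× S (acyclic) → no; 1× C (acyclic) → no; 1× Br (acyclic) → no; 2× O (acyclic) → no.
That gives 5 matching atoms.

5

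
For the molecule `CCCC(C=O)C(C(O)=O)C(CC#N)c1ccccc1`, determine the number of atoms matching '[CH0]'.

2

Check the 20 heavy atoms by environment: 3× C (H2) → no; 4× C (H1) → no; 2× C (H0) → match; 1× N (H0) → no; 2× O (H0) → no; 1× C (H3) → no; 1× c (aromatic, H0) → no; 5× c (aromatic, H1) → no; 1× O (H1) → no.
That gives 2 matching atoms.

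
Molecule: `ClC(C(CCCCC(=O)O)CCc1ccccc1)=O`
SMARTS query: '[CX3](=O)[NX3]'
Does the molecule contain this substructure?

No

The pattern [CX3](=O)[NX3] describes a carbonyl carbon bonded to a trivalent nitrogen — an amide.
The closest candidate here is a carboxylic acid group (-C(=O)OH), but the carbonyl is bonded to O, not to an NX3 nitrogen. No other fragment satisfies the full query, so there is no match.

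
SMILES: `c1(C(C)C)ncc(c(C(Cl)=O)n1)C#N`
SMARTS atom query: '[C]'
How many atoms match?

The query [C] means: uppercase C matches aliphatic (non-aromatic) carbon only.
Check the 14 heavy atoms by environment: 2× n (aromatic) → no; 4× c (aromatic) → no; 5× C → match; 1× O → no; 1× Cl → no; 1× N → no.
That gives 5 matching atoms.

5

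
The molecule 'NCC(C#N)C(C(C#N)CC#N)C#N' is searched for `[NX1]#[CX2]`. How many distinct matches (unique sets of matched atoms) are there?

4

[NX1]#[CX2] is the SMARTS for a nitrile: a nitrogen triple-bonded to a two-connected carbon.
The molecule carries 4 separate instances of a nitrile (-C#N) meeting every constraint; each maps to a distinct set of atoms, giving 4 matches.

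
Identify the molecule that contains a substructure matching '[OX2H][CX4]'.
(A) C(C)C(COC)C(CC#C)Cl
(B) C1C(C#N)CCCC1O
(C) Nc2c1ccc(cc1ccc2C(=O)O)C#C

B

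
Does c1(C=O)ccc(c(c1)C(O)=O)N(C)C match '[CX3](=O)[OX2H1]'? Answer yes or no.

The pattern [CX3](=O)[OX2H1] describes an sp2 carbon double-bonded to O and single-bonded to an -OH oxygen — a carboxylic acid.
The molecule carries a carboxylic acid group (-C(=O)OH), whose atoms satisfy every constraint of the query, so the pattern matches.

Yes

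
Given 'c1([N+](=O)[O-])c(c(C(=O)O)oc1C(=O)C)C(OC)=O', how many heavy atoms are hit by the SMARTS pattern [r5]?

5

The query [r5] means: r5 matches atoms in a five-membered ring.
Check the 18 heavy atoms by environment: 1× o (aromatic, in 5-ring) → match; 4× c (aromatic, in 5-ring) → match; 5× C (acyclic) → no; 6× O (acyclic) → no; 1× N (charge +1, acyclic) → no; 1× O (charge -1, acyclic) → no.
Summing the matching environments: 1 + 4 = 5 matching atoms.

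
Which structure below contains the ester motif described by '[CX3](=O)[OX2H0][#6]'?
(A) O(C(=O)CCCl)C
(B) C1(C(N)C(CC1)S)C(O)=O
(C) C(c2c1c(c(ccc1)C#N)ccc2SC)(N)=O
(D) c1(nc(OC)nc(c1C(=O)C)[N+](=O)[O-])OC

[CX3](=O)[OX2H0][#6] describes a carbonyl carbon bonded to an oxygen that is itself bonded to carbon (no H on that O) (an ester).
(A) contains a methyl-ester group (-C(=O)OCH3), which satisfies every atom and bond constraint.
(B) has a carboxylic acid group (-C(=O)OH) but the singly-bonded O carries H (OX2H1, not H0).
(C) has a primary amide (-C(=O)NH2) but the carbonyl is bonded to N, not to an O-C linkage.
(D) has a methoxy ether (-OCH3) but the ether oxygen is not adjacent to a C=O carbon.
So the answer is (A).

A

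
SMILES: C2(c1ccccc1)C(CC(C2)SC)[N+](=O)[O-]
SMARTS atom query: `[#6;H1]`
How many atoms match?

8

The query [#6;H1] means: any carbon bearing exactly one hydrogen.
Check the 16 heavy atoms by environment: 3× C (H1) → match; 2× C (H2) → no; 1× S (H0) → no; 1× C (H3) → no; 1× N (charge +1, H0) → no; 1× O (charge -1, H0) → no; 1× O (H0) → no; 1× c (aromatic, H0) → no; 5× c (aromatic, H1) → match.
Summing the matching environments: 3 + 5 = 8 matching atoms.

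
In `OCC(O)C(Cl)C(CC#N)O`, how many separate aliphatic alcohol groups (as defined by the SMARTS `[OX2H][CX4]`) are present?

[OX2H][CX4] is the SMARTS for an aliphatic alcohol: a hydroxyl oxygen bound to an sp3 (X4) carbon.
The molecule carries 3 separate instances of a hydroxyl group (-OH) meeting every constraint; each maps to a distinct set of atoms, giving 3 matches.

3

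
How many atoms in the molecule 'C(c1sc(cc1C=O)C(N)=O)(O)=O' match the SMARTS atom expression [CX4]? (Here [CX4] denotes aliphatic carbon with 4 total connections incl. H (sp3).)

0

Check the 13 heavy atoms by environment: 1× s (aromatic, X2) → no; 4× c (aromatic, X3) → no; 3× C (X3) → no; 3× O (X1) → no; 1× O (X2) → no; 1× N (X3) → no.
No environment satisfies the query, so 0 matching atoms.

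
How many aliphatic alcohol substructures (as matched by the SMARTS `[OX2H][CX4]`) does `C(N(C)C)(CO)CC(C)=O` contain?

[OX2H][CX4] is the SMARTS for an aliphatic alcohol: a hydroxyl oxygen bound to an sp3 (X4) carbon.
Exactly one fragment in the molecule meets all constraints, giving 1 match.

1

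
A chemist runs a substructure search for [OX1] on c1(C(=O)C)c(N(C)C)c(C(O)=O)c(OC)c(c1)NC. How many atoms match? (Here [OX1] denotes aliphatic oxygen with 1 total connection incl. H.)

2

Check the 19 heavy atoms by environment: 6× c (aromatic, X3) → no; 2× N (X3) → no; 5× C (X4) → no; 2× C (X3) → no; 2× O (X1) → match; 2× O (X2) → no.
That gives 2 matching atoms.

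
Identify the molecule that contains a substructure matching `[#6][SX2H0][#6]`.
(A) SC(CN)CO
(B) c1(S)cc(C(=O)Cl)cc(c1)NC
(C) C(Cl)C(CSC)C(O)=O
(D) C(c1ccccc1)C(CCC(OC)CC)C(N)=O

C

[#6][SX2H0][#6] describes an aliphatic sulfur bridging two carbons with no H on the sulfur (a thioether).
(A) has a thiol (-SH) but the sulfur has H1, not H0 bridging two carbons.
(B) has a thiol (-SH) but the sulfur has H1, not H0 bridging two carbons.
(C) contains a methylthio ether (-SCH3), which satisfies every atom and bond constraint.
(D) has a methoxy ether (-OCH3) but the bridging atom is O, not S.
So the answer is (C).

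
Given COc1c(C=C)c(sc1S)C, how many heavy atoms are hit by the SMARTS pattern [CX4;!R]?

2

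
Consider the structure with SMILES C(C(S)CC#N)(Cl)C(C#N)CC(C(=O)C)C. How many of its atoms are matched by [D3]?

5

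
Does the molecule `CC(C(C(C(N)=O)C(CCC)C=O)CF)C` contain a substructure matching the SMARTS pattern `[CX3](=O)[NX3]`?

Yes

The pattern [CX3](=O)[NX3] describes a carbonyl carbon bonded to a trivalent nitrogen — an amide.
The molecule carries a primary amide (-C(=O)NH2), whose atoms satisfy every constraint of the query, so the pattern matches.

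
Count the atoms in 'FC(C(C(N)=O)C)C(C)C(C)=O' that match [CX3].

2

Check the 12 heavy atoms by environment: 6× C (X4) → no; 2× C (X3) → match; 2× O (X1) → no; 1× N (X3) → no; 1× F (X1) → no.
That gives 2 matching atoms.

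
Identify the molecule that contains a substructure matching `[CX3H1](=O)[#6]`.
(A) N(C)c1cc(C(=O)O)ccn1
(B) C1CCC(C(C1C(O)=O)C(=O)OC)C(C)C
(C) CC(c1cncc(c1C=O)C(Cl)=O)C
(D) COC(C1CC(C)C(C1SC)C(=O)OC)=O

C

[CX3H1](=O)[#6] describes an sp2 carbon with one H, double-bonded to O and single-bonded to carbon (an aldehyde).
(A) has a carboxylic acid group (-C(=O)OH) but the carbonyl carbon has H0 and is bonded to O, not H1.
(B) has a methyl-ester group (-C(=O)OCH3) but the carbonyl carbon has H0, not H1.
(C) contains an aldehyde (-CHO), which satisfies every atom and bond constraint.
(D) has a methyl-ester group (-C(=O)OCH3) but the carbonyl carbon has H0, not H1.
So the answer is (C).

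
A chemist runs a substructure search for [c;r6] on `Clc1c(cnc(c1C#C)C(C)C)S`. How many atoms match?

5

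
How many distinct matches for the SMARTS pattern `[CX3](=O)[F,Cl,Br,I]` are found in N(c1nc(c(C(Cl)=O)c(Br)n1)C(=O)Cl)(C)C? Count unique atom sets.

2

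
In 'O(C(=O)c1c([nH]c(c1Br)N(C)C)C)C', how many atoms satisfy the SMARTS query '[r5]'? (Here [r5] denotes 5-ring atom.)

Check the 14 heavy atoms by environment: 1× n (aromatic, in 5-ring) → match; 4× c (aromatic, in 5-ring) → match; 1× N (acyclic) → no; 5× C (acyclic) → no; 2× O (acyclic) → no; 1× Br (acyclic) → no.
Summing the matching environments: 1 + 4 = 5 matching atoms.

5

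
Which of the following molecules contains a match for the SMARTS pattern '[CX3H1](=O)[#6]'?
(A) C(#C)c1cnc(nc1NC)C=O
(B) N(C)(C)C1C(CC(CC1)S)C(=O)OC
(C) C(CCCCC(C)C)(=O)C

A

[CX3H1](=O)[#6] describes an sp2 carbon with one H, double-bonded to O and single-bonded to carbon (an aldehyde).
(A) contains an aldehyde (-CHO), which satisfies every atom and bond constraint.
(B) has a methyl-ester group (-C(=O)OCH3) but the carbonyl carbon has H0, not H1.
(C) has an acetyl/ketone group (-C(=O)CH3) but the carbonyl carbon has H0 (two carbon neighbours), not H1.
So the answer is (A).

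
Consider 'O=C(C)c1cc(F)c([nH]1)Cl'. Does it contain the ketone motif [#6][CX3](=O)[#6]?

Yes

The pattern [#6][CX3](=O)[#6] describes a carbonyl carbon (no H) flanked by two carbons — a ketone.
The molecule carries an acetyl/ketone group (-C(=O)CH3), whose atoms satisfy every constraint of the query, so the pattern matches.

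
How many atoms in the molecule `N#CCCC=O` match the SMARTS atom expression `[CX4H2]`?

The query [CX4H2] means: sp3 carbon (X4) with exactly two hydrogens.
Check the 6 heavy atoms by environment: 2× C (H2, X4) → match; 1× C (H0, X2) → no; 1× N (H0, X1) → no; 1× C (H1, X3) → no; 1× O (H0, X1) → no.
That gives 2 matching atoms.

2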